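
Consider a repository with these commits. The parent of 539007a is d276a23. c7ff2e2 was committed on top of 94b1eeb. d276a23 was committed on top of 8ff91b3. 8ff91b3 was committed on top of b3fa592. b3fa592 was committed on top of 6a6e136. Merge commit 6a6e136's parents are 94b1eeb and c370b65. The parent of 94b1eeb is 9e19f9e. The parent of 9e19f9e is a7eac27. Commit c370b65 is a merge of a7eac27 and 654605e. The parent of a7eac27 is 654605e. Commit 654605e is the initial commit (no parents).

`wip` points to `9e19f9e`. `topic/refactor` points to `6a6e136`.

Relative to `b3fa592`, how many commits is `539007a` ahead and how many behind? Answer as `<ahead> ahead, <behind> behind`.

3 ahead, 0 behind

Reachable from 539007a: {539007a, 654605e, 6a6e136, 8ff91b3, 94b1eeb, 9e19f9e, a7eac27, b3fa592, c370b65, d276a23}.
Reachable from b3fa592: {654605e, 6a6e136, 94b1eeb, 9e19f9e, a7eac27, b3fa592, c370b65}.
Only in 539007a's history (ahead): {539007a, 8ff91b3, d276a23} — 3.
Only in b3fa592's history (behind): {} — 0.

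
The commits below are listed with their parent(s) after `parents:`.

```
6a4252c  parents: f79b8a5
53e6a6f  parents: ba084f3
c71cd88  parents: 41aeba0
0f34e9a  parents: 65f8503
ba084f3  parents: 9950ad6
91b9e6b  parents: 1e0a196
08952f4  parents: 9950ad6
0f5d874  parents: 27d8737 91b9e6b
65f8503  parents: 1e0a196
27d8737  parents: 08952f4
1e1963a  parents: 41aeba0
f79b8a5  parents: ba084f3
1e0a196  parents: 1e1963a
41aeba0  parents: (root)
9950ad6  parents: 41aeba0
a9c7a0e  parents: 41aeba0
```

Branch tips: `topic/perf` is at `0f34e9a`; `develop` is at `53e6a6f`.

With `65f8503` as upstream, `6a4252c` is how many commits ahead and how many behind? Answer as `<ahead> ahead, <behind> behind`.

Reachable from 6a4252c: {41aeba0, 6a4252c, 9950ad6, ba084f3, f79b8a5}.
Reachable from 65f8503: {1e0a196, 1e1963a, 41aeba0, 65f8503}.
Only in 6a4252c's history (ahead): {6a4252c, 9950ad6, ba084f3, f79b8a5} — 4.
Only in 65f8503's history (behind): {1e0a196, 1e1963a, 65f8503} — 3.

4 ahead, 3 behind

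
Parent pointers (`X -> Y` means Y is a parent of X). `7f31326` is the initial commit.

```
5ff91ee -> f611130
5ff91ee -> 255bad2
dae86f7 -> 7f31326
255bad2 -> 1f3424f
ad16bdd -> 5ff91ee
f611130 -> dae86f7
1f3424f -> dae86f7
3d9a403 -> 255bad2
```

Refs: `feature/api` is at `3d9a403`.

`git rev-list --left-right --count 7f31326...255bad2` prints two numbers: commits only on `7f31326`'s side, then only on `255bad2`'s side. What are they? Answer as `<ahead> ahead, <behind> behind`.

0 ahead, 3 behind

Reachable from 7f31326: {7f31326}.
Reachable from 255bad2: {1f3424f, 255bad2, 7f31326, dae86f7}.
Only in 7f31326's history (ahead): {} — 0.
Only in 255bad2's history (behind): {1f3424f, 255bad2, dae86f7} — 3.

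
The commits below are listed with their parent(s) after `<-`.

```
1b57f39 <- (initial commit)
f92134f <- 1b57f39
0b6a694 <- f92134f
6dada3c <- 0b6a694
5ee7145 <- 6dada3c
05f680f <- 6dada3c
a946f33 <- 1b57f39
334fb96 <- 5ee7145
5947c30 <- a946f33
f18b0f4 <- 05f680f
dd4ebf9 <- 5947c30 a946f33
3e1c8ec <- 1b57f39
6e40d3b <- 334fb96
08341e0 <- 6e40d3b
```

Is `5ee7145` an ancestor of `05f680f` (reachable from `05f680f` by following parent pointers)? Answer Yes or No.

No

Ancestors of 05f680f: {05f680f, 0b6a694, 1b57f39, 6dada3c, f92134f}.
5ee7145 is not in that set, so it is not an ancestor of 05f680f.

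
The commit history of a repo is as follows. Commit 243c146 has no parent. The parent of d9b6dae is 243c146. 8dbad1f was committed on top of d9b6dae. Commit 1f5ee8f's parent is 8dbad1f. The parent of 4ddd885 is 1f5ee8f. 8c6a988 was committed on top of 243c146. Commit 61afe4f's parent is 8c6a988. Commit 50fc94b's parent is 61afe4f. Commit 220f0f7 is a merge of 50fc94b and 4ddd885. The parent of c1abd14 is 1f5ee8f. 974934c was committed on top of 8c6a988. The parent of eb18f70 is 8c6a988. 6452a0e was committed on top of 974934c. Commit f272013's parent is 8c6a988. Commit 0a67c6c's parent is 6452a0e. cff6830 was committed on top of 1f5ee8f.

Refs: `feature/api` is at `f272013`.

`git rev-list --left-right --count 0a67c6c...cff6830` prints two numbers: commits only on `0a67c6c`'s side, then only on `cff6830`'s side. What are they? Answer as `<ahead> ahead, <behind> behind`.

4 ahead, 4 behind

Reachable from 0a67c6c: {0a67c6c, 243c146, 6452a0e, 8c6a988, 974934c}.
Reachable from cff6830: {1f5ee8f, 243c146, 8dbad1f, cff6830, d9b6dae}.
Only in 0a67c6c's history (ahead): {0a67c6c, 6452a0e, 8c6a988, 974934c} — 4.
Only in cff6830's history (behind): {1f5ee8f, 8dbad1f, cff6830, d9b6dae} — 4.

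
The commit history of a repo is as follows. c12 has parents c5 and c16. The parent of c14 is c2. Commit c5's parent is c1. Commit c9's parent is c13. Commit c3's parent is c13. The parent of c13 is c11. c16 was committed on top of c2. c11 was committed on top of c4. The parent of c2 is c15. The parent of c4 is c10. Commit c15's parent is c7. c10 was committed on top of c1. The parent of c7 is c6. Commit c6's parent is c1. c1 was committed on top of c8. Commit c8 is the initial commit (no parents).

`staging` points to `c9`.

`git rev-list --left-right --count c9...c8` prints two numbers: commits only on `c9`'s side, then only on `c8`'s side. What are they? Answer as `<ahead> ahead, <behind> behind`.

Reachable from c9: {c1, c10, c11, c13, c4, c8, c9}.
Reachable from c8: {c8}.
Only in c9's history (ahead): {c1, c10, c11, c13, c4, c9} — 6.
Only in c8's history (behind): {} — 0.

6 ahead, 0 behind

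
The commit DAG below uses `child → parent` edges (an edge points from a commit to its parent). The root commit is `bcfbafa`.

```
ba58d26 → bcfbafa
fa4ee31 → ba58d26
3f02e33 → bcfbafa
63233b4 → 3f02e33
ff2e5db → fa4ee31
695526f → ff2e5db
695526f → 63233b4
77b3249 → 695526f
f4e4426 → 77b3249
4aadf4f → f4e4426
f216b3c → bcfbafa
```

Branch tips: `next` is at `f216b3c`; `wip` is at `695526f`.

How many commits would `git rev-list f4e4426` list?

9

Walking parent pointers from f4e4426: reachable set = {3f02e33, 63233b4, 695526f, 77b3249, ba58d26, bcfbafa, f4e4426, fa4ee31, ff2e5db}.
That is 9 commits.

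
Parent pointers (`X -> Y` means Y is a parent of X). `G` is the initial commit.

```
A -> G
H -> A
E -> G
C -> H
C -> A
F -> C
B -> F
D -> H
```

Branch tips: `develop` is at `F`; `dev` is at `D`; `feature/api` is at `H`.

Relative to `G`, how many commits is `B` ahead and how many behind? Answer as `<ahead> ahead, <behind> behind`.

5 ahead, 0 behind

Reachable from B: {A, B, C, F, G, H}.
Reachable from G: {G}.
Only in B's history (ahead): {A, B, C, F, H} — 5.
Only in G's history (behind): {} — 0.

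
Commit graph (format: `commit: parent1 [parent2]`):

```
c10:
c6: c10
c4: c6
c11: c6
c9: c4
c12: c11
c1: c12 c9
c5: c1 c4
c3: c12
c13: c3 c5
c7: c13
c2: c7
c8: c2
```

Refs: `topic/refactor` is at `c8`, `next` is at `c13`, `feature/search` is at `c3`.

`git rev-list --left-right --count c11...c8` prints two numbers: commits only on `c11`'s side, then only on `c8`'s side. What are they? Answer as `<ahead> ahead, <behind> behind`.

Reachable from c11: {c10, c11, c6}.
Reachable from c8: {c1, c10, c11, c12, c13, c2, c3, c4, c5, c6, c7, c8, c9}.
Only in c11's history (ahead): {} — 0.
Only in c8's history (behind): {c1, c12, c13, c2, c3, c4, c5, c7, c8, c9} — 10.

0 ahead, 10 behind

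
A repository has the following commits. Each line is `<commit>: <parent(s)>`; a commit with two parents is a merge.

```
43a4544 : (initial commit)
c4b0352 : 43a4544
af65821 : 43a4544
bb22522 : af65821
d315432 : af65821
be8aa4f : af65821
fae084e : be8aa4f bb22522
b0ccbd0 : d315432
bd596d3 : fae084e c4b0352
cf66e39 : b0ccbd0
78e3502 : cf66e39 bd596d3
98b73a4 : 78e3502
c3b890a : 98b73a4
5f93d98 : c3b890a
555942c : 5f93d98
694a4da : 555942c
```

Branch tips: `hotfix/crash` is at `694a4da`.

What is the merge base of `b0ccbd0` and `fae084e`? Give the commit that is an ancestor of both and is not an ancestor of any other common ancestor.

Ancestors of b0ccbd0: {43a4544, af65821, b0ccbd0, d315432}.
Ancestors of fae084e: {43a4544, af65821, bb22522, be8aa4f, fae084e}.
Common ancestors: {43a4544, af65821}.
Among these, af65821 is not an ancestor of any other common ancestor — it is the merge base.

af65821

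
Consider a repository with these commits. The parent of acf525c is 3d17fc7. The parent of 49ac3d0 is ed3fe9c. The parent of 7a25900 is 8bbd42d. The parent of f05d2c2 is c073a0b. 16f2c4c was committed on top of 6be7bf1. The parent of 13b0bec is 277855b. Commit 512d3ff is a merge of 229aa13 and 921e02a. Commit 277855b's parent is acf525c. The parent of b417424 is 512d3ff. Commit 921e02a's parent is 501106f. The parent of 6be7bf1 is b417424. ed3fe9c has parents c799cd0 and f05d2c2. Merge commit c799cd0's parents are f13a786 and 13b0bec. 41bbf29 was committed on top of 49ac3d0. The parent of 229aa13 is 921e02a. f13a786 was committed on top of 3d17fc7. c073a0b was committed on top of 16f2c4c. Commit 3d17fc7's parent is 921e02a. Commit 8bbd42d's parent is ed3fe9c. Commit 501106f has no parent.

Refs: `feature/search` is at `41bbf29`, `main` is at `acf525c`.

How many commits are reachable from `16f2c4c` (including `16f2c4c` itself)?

Walking parent pointers from 16f2c4c: reachable set = {16f2c4c, 229aa13, 501106f, 512d3ff, 6be7bf1, 921e02a, b417424}.
That is 7 commits.

7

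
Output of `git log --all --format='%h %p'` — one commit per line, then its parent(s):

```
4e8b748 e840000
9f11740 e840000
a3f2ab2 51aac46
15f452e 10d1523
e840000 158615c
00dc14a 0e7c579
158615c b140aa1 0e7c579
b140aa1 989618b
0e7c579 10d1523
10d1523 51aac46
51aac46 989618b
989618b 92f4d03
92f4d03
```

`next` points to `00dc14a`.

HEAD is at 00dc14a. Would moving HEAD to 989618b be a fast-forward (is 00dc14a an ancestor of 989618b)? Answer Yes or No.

No

A fast-forward from 00dc14a to 989618b is possible iff 00dc14a is an ancestor of 989618b.
Ancestors of 989618b: {92f4d03, 989618b}.
00dc14a is not among them, so fast-forward is not possible.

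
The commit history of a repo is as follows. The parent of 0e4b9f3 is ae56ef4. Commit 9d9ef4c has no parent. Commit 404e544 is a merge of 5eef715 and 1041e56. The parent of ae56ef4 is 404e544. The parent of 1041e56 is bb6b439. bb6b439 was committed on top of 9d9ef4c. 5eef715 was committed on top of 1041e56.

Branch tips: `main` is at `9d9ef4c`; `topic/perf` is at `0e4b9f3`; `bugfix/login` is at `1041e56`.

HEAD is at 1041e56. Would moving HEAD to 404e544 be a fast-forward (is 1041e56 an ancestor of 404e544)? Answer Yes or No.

A fast-forward from 1041e56 to 404e544 is possible iff 1041e56 is an ancestor of 404e544.
Ancestors of 404e544: {1041e56, 404e544, 5eef715, 9d9ef4c, bb6b439}.
1041e56 is among them, so fast-forward is possible.

Yes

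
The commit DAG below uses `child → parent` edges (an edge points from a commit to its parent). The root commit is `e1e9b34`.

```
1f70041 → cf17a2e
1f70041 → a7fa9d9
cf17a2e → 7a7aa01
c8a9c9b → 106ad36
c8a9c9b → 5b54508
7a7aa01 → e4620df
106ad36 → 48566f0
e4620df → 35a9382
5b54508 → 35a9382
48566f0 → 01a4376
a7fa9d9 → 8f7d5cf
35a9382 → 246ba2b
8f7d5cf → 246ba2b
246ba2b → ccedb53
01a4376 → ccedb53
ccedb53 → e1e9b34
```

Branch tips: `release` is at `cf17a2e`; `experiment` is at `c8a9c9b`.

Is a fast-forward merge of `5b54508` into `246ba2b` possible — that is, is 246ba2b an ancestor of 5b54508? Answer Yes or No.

Yes

A fast-forward from 246ba2b to 5b54508 is possible iff 246ba2b is an ancestor of 5b54508.
Ancestors of 5b54508: {246ba2b, 35a9382, 5b54508, ccedb53, e1e9b34}.
246ba2b is among them, so fast-forward is possible.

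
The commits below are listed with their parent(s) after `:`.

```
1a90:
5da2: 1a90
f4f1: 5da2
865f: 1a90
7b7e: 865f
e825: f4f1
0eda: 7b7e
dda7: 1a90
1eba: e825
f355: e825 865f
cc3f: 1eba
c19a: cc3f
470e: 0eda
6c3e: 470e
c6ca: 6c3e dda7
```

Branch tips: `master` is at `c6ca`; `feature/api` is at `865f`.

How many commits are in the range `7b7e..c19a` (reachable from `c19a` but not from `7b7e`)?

6

Reachable from c19a: {1a90, 1eba, 5da2, c19a, cc3f, e825, f4f1}.
Reachable from 7b7e: {1a90, 7b7e, 865f}.
In c19a's history but not 7b7e's: {1eba, 5da2, c19a, cc3f, e825, f4f1} — 6 commits.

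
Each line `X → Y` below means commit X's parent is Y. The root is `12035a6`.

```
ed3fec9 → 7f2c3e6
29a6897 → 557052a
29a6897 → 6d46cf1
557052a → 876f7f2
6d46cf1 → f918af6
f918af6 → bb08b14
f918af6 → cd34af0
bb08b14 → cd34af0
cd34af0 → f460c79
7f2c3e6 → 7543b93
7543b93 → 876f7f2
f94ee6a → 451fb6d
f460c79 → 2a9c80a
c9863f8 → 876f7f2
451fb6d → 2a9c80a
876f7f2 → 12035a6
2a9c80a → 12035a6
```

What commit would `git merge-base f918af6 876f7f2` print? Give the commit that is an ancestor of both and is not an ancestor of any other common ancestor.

12035a6

Ancestors of f918af6: {12035a6, 2a9c80a, bb08b14, cd34af0, f460c79, f918af6}.
Ancestors of 876f7f2: {12035a6, 876f7f2}.
Common ancestors: {12035a6}.
The only common ancestor is 12035a6, so it is the merge base.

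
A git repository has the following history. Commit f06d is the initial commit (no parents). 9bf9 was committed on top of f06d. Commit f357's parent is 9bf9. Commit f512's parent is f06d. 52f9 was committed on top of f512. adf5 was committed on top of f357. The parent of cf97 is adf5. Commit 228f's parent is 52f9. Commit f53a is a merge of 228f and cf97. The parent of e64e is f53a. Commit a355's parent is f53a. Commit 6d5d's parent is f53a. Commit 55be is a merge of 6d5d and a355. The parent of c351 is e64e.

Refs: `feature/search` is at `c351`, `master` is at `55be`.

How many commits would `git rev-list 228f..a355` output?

Reachable from a355: {228f, 52f9, 9bf9, a355, adf5, cf97, f06d, f357, f512, f53a}.
Reachable from 228f: {228f, 52f9, f06d, f512}.
In a355's history but not 228f's: {9bf9, a355, adf5, cf97, f357, f53a} — 6 commits.

6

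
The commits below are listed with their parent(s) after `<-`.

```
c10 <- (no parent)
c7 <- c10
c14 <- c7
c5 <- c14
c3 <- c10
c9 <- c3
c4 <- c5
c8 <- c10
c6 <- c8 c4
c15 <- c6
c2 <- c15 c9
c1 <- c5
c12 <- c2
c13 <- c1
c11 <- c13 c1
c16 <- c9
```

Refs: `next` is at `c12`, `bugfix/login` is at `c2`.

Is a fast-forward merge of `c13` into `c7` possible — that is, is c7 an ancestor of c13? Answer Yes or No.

Yes

A fast-forward from c7 to c13 is possible iff c7 is an ancestor of c13.
Ancestors of c13: {c1, c10, c13, c14, c5, c7}.
c7 is among them, so fast-forward is possible.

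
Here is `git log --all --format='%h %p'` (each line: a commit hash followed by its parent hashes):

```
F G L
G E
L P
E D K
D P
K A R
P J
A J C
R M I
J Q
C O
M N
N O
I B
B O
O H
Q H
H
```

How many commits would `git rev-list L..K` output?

9

Reachable from K: {A, B, C, H, I, J, K, M, N, O, Q, R}.
Reachable from L: {H, J, L, P, Q}.
In K's history but not L's: {A, B, C, I, K, M, N, O, R} — 9 commits.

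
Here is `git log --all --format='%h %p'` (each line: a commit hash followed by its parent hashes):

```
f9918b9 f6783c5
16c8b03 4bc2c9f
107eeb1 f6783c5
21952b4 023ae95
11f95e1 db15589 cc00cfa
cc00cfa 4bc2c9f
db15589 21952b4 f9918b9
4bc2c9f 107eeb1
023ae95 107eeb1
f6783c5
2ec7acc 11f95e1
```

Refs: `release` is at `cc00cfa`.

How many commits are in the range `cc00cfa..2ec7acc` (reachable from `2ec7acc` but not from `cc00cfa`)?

Reachable from 2ec7acc: {023ae95, 107eeb1, 11f95e1, 21952b4, 2ec7acc, 4bc2c9f, cc00cfa, db15589, f6783c5, f9918b9}.
Reachable from cc00cfa: {107eeb1, 4bc2c9f, cc00cfa, f6783c5}.
In 2ec7acc's history but not cc00cfa's: {023ae95, 11f95e1, 21952b4, 2ec7acc, db15589, f9918b9} — 6 commits.

6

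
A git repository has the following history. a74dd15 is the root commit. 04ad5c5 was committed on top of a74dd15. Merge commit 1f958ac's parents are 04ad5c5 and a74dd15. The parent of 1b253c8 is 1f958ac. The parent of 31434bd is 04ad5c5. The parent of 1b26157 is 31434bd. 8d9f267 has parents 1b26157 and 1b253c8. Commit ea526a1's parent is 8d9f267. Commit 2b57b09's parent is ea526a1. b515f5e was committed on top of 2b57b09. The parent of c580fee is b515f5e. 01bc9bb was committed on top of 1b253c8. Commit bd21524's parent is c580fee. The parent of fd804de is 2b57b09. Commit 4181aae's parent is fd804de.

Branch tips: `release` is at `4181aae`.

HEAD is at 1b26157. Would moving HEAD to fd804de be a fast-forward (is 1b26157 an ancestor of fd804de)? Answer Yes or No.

Yes

A fast-forward from 1b26157 to fd804de is possible iff 1b26157 is an ancestor of fd804de.
Ancestors of fd804de: {04ad5c5, 1b253c8, 1b26157, 1f958ac, 2b57b09, 31434bd, 8d9f267, a74dd15, ea526a1, fd804de}.
1b26157 is among them, so fast-forward is possible.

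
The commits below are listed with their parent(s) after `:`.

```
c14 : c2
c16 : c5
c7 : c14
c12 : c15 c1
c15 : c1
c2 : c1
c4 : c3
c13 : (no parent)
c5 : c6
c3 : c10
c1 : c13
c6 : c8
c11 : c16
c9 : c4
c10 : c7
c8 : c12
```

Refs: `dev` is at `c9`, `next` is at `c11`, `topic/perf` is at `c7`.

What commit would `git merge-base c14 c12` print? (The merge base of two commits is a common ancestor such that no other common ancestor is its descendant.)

Ancestors of c14: {c1, c13, c14, c2}.
Ancestors of c12: {c1, c12, c13, c15}.
Common ancestors: {c1, c13}.
Among these, c1 is not an ancestor of any other common ancestor — it is the merge base.

c1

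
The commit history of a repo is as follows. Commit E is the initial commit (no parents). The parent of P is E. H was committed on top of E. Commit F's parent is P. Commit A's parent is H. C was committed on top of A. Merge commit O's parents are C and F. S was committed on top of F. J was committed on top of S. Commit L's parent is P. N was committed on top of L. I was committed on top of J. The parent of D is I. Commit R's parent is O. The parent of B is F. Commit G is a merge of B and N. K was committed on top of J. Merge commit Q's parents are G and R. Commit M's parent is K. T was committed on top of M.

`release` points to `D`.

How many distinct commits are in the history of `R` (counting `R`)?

8

Walking parent pointers from R: reachable set = {A, C, E, F, H, O, P, R}.
That is 8 commits.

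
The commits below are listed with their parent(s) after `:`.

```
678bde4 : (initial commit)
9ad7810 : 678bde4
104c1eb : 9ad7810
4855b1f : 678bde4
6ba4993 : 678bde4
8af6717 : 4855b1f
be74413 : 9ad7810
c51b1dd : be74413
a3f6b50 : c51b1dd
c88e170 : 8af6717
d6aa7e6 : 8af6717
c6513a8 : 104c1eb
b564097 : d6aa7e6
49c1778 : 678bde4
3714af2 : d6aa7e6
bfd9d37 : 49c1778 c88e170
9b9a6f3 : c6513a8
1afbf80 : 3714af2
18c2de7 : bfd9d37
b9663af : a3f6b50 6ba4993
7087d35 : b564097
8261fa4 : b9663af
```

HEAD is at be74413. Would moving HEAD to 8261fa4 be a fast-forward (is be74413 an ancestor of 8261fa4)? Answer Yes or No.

Yes

A fast-forward from be74413 to 8261fa4 is possible iff be74413 is an ancestor of 8261fa4.
Ancestors of 8261fa4: {678bde4, 6ba4993, 8261fa4, 9ad7810, a3f6b50, b9663af, be74413, c51b1dd}.
be74413 is among them, so fast-forward is possible.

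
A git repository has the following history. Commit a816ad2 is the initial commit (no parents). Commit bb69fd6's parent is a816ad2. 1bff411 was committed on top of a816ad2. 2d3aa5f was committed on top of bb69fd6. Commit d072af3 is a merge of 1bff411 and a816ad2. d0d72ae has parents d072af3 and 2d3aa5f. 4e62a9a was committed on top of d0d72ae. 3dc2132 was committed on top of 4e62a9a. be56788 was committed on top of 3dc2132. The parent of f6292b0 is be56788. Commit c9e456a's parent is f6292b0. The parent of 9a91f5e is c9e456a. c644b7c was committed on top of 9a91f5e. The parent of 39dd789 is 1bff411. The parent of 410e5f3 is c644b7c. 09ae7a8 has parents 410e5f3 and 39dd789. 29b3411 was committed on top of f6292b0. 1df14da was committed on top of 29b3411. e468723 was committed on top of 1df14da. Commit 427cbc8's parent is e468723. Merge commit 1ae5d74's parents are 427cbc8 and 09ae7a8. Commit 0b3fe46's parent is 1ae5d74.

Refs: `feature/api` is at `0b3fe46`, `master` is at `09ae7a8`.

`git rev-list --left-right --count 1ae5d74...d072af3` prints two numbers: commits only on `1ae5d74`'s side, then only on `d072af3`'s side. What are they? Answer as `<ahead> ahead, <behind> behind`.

18 ahead, 0 behind

Reachable from 1ae5d74: {09ae7a8, 1ae5d74, 1bff411, 1df14da, 29b3411, 2d3aa5f, 39dd789, 3dc2132, 410e5f3, 427cbc8, 4e62a9a, 9a91f5e, a816ad2, bb69fd6, be56788, c644b7c, c9e456a, d072af3, d0d72ae, e468723, f6292b0}.
Reachable from d072af3: {1bff411, a816ad2, d072af3}.
Only in 1ae5d74's history (ahead): {09ae7a8, 1ae5d74, 1df14da, 29b3411, 2d3aa5f, 39dd789, 3dc2132, 410e5f3, 427cbc8, 4e62a9a, 9a91f5e, bb69fd6, be56788, c644b7c, c9e456a, d0d72ae, e468723, f6292b0} — 18.
Only in d072af3's history (behind): {} — 0.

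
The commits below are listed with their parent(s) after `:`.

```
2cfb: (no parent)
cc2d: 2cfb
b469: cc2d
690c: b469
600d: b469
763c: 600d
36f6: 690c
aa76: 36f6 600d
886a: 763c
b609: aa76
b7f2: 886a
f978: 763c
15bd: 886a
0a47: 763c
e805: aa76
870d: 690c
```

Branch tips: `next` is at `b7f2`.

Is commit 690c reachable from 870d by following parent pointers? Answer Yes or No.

Ancestors of 870d (commits reachable by following parents): {2cfb, 690c, 870d, b469, cc2d}.
690c is in that set, so it is an ancestor of 870d.

Yes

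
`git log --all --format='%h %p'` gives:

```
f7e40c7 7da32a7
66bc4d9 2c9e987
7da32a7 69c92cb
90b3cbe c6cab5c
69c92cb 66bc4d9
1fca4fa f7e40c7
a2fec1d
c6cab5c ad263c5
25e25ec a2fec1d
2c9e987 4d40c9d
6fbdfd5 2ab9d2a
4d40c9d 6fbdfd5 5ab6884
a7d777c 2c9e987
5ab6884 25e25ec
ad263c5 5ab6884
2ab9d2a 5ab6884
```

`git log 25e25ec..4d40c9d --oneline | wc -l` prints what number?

4

Reachable from 4d40c9d: {25e25ec, 2ab9d2a, 4d40c9d, 5ab6884, 6fbdfd5, a2fec1d}.
Reachable from 25e25ec: {25e25ec, a2fec1d}.
In 4d40c9d's history but not 25e25ec's: {2ab9d2a, 4d40c9d, 5ab6884, 6fbdfd5} — 4 commits.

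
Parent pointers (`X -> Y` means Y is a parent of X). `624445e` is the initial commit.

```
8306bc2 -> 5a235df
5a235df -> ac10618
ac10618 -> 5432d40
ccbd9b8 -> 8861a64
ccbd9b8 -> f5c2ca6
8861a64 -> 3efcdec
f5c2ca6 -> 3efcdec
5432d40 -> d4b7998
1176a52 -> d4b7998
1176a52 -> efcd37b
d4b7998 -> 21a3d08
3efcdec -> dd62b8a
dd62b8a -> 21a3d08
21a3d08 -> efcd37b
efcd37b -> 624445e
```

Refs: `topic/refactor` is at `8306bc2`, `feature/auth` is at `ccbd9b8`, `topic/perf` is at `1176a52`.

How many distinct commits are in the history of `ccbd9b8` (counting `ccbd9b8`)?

Walking parent pointers from ccbd9b8: reachable set = {21a3d08, 3efcdec, 624445e, 8861a64, ccbd9b8, dd62b8a, efcd37b, f5c2ca6}.
That is 8 commits.

8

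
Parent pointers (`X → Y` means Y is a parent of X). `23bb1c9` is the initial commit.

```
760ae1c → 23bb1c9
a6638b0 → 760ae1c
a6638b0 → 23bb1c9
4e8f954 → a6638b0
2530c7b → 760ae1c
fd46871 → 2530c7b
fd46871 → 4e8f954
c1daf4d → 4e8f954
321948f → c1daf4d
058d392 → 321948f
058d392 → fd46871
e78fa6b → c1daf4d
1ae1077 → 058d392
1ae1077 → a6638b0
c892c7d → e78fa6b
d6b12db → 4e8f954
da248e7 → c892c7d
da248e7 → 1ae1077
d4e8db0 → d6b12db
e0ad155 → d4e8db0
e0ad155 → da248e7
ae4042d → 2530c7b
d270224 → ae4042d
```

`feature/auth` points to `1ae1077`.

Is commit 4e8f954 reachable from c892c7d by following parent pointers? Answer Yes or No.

Yes

Ancestors of c892c7d (commits reachable by following parents): {23bb1c9, 4e8f954, 760ae1c, a6638b0, c1daf4d, c892c7d, e78fa6b}.
4e8f954 is in that set, so it is an ancestor of c892c7d.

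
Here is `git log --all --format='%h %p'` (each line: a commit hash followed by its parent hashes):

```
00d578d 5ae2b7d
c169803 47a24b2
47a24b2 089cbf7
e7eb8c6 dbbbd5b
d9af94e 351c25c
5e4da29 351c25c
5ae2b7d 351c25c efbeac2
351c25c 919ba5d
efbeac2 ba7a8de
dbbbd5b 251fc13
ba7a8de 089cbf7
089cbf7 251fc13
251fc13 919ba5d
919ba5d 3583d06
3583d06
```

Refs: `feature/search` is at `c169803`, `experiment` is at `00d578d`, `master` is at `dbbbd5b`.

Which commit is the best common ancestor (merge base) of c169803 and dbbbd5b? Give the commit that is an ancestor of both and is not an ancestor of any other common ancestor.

Ancestors of c169803: {089cbf7, 251fc13, 3583d06, 47a24b2, 919ba5d, c169803}.
Ancestors of dbbbd5b: {251fc13, 3583d06, 919ba5d, dbbbd5b}.
Common ancestors: {251fc13, 3583d06, 919ba5d}.
Among these, 251fc13 is not an ancestor of any other common ancestor — it is the merge base.

251fc13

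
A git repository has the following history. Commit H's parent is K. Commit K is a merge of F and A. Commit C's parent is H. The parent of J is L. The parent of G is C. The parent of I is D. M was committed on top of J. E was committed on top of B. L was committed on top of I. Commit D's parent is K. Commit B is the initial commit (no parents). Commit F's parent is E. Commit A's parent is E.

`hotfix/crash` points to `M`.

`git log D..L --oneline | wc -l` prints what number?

2

Reachable from L: {A, B, D, E, F, I, K, L}.
Reachable from D: {A, B, D, E, F, K}.
In L's history but not D's: {I, L} — 2 commits.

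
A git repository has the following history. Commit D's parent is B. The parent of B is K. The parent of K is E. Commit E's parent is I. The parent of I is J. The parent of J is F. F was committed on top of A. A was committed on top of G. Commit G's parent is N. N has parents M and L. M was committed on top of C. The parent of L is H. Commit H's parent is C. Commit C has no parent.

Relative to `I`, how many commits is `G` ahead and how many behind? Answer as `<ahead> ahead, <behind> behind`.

Reachable from G: {C, G, H, L, M, N}.
Reachable from I: {A, C, F, G, H, I, J, L, M, N}.
Only in G's history (ahead): {} — 0.
Only in I's history (behind): {A, F, I, J} — 4.

0 ahead, 4 behind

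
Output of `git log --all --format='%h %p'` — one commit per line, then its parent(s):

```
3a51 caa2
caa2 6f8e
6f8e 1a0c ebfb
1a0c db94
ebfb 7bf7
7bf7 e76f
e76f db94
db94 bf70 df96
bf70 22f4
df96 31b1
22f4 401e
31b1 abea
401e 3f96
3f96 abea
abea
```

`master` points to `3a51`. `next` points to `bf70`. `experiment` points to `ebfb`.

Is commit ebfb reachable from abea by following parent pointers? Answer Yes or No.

No

Ancestors of abea: {abea}.
ebfb is not in that set, so it is not an ancestor of abea.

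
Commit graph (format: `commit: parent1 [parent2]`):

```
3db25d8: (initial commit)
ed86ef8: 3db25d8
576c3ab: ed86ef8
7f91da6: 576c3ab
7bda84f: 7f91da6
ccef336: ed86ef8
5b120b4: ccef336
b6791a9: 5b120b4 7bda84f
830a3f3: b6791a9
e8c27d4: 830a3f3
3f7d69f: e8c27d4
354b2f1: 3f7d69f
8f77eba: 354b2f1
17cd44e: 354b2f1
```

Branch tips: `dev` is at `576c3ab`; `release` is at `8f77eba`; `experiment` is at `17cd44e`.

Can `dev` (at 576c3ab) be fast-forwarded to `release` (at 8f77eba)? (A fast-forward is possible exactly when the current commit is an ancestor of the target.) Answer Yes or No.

A fast-forward from 576c3ab to 8f77eba is possible iff 576c3ab is an ancestor of 8f77eba.
Ancestors of 8f77eba: {354b2f1, 3db25d8, 3f7d69f, 576c3ab, 5b120b4, 7bda84f, 7f91da6, 830a3f3, 8f77eba, b6791a9, ccef336, e8c27d4, ed86ef8}.
576c3ab is among them, so fast-forward is possible.

Yes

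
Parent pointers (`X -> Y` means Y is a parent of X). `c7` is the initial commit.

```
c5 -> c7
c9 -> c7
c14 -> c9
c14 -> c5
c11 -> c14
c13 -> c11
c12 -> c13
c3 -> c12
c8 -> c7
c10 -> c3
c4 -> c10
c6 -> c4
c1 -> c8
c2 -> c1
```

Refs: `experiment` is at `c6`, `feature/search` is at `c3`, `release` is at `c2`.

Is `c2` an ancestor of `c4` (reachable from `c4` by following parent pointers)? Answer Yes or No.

No

Ancestors of c4: {c10, c11, c12, c13, c14, c3, c4, c5, c7, c9}.
c2 is not in that set, so it is not an ancestor of c4.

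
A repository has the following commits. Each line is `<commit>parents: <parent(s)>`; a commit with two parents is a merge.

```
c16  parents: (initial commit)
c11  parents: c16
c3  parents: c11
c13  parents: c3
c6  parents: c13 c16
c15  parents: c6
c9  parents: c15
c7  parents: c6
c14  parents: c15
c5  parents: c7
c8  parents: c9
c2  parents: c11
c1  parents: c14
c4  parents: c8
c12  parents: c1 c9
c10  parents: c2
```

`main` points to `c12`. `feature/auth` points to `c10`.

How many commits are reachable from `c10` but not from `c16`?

3

Reachable from c10: {c10, c11, c16, c2}.
Reachable from c16: {c16}.
In c10's history but not c16's: {c10, c11, c2} — 3 commits.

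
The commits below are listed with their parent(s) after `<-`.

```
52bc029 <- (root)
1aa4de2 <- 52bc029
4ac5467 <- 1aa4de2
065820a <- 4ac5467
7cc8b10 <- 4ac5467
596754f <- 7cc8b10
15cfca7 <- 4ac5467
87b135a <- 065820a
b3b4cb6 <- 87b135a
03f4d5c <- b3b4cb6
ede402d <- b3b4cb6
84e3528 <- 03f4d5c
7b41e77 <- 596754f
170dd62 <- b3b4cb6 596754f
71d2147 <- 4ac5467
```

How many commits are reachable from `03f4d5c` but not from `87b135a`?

2

Reachable from 03f4d5c: {03f4d5c, 065820a, 1aa4de2, 4ac5467, 52bc029, 87b135a, b3b4cb6}.
Reachable from 87b135a: {065820a, 1aa4de2, 4ac5467, 52bc029, 87b135a}.
In 03f4d5c's history but not 87b135a's: {03f4d5c, b3b4cb6} — 2 commits.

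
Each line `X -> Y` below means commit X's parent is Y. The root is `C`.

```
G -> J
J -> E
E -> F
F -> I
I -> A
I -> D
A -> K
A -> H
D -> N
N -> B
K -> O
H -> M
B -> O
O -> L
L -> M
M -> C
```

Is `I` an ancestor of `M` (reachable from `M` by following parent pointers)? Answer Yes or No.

No

Ancestors of M: {C, M}.
I is not in that set, so it is not an ancestor of M.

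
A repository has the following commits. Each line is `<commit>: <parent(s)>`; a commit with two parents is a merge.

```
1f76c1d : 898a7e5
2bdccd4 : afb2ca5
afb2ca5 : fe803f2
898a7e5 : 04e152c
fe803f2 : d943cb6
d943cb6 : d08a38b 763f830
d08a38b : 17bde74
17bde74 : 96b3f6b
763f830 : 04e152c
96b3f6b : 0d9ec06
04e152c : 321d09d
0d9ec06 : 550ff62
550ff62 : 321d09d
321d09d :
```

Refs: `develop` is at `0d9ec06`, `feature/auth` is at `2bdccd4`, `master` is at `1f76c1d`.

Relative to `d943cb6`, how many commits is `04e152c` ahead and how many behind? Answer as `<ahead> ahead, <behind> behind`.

0 ahead, 7 behind

Reachable from 04e152c: {04e152c, 321d09d}.
Reachable from d943cb6: {04e152c, 0d9ec06, 17bde74, 321d09d, 550ff62, 763f830, 96b3f6b, d08a38b, d943cb6}.
Only in 04e152c's history (ahead): {} — 0.
Only in d943cb6's history (behind): {0d9ec06, 17bde74, 550ff62, 763f830, 96b3f6b, d08a38b, d943cb6} — 7.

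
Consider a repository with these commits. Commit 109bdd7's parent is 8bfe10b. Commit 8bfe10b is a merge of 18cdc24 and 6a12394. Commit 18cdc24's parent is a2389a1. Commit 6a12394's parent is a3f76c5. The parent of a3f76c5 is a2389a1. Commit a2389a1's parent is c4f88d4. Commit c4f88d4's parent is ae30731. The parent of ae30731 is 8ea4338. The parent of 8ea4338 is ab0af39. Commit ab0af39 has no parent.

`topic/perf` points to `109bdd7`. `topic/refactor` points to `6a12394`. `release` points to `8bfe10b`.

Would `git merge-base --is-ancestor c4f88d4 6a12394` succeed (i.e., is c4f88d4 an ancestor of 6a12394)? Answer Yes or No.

Yes

Ancestors of 6a12394 (commits reachable by following parents): {6a12394, 8ea4338, a2389a1, a3f76c5, ab0af39, ae30731, c4f88d4}.
c4f88d4 is in that set, so it is an ancestor of 6a12394.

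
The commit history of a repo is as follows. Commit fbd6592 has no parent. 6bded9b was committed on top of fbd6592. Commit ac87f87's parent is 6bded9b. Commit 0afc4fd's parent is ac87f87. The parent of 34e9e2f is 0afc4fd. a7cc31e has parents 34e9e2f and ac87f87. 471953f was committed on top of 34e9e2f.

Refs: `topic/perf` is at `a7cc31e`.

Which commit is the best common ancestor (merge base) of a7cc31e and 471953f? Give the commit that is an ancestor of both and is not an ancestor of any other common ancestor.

34e9e2f

Ancestors of a7cc31e: {0afc4fd, 34e9e2f, 6bded9b, a7cc31e, ac87f87, fbd6592}.
Ancestors of 471953f: {0afc4fd, 34e9e2f, 471953f, 6bded9b, ac87f87, fbd6592}.
Common ancestors: {0afc4fd, 34e9e2f, 6bded9b, ac87f87, fbd6592}.
Among these, 34e9e2f is not an ancestor of any other common ancestor — it is the merge base.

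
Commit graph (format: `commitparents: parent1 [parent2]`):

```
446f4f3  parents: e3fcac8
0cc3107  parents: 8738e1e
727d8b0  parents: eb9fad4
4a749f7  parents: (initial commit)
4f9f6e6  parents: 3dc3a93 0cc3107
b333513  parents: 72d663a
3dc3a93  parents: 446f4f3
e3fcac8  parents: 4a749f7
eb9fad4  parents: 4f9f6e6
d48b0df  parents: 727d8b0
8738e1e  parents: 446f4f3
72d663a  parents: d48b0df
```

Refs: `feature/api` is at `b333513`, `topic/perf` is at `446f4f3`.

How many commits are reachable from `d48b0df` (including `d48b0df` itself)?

Walking parent pointers from d48b0df: reachable set = {0cc3107, 3dc3a93, 446f4f3, 4a749f7, 4f9f6e6, 727d8b0, 8738e1e, d48b0df, e3fcac8, eb9fad4}.
That is 10 commits.

10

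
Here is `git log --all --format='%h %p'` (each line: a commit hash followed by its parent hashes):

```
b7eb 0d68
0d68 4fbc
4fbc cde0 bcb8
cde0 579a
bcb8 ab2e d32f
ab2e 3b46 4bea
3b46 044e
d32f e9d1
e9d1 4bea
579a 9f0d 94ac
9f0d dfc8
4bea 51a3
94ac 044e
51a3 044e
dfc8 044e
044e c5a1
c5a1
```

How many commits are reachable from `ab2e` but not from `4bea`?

Reachable from ab2e: {044e, 3b46, 4bea, 51a3, ab2e, c5a1}.
Reachable from 4bea: {044e, 4bea, 51a3, c5a1}.
In ab2e's history but not 4bea's: {3b46, ab2e} — 2 commits.

2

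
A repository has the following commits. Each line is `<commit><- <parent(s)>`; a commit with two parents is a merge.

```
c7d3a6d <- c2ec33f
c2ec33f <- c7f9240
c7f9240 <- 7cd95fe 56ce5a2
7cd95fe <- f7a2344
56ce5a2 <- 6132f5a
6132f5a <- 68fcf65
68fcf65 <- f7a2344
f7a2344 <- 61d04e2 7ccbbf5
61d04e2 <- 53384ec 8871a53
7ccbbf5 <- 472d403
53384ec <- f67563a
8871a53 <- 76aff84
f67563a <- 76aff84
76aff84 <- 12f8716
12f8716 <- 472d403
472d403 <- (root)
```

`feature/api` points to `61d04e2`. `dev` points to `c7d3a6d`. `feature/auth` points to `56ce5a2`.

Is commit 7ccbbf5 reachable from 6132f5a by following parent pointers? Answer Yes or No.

Ancestors of 6132f5a (commits reachable by following parents): {12f8716, 472d403, 53384ec, 6132f5a, 61d04e2, 68fcf65, 76aff84, 7ccbbf5, 8871a53, f67563a, f7a2344}.
7ccbbf5 is in that set, so it is an ancestor of 6132f5a.

Yes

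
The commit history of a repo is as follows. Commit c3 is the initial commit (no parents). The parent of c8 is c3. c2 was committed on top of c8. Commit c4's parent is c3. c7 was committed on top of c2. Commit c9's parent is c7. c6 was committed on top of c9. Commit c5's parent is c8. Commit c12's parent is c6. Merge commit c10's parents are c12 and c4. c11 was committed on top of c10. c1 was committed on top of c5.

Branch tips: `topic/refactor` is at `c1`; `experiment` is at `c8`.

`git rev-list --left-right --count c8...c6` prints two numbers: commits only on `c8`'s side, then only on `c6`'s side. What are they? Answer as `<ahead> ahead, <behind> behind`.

Reachable from c8: {c3, c8}.
Reachable from c6: {c2, c3, c6, c7, c8, c9}.
Only in c8's history (ahead): {} — 0.
Only in c6's history (behind): {c2, c6, c7, c9} — 4.

0 ahead, 4 behind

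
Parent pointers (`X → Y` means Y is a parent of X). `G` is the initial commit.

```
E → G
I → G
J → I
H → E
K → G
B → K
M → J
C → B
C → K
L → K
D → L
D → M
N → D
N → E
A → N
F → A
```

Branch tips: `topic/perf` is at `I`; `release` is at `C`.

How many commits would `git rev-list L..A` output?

Reachable from A: {A, D, E, G, I, J, K, L, M, N}.
Reachable from L: {G, K, L}.
In A's history but not L's: {A, D, E, I, J, M, N} — 7 commits.

7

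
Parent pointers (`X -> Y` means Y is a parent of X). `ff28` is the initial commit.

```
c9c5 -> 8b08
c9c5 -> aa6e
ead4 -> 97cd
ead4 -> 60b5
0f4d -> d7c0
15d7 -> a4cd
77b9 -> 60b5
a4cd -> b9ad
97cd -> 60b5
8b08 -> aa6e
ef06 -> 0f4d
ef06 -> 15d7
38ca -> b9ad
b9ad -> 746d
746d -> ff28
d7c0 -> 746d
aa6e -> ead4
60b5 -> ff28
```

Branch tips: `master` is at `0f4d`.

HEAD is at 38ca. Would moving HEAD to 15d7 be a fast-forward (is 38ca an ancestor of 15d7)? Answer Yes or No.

No

A fast-forward from 38ca to 15d7 is possible iff 38ca is an ancestor of 15d7.
Ancestors of 15d7: {15d7, 746d, a4cd, b9ad, ff28}.
38ca is not among them, so fast-forward is not possible.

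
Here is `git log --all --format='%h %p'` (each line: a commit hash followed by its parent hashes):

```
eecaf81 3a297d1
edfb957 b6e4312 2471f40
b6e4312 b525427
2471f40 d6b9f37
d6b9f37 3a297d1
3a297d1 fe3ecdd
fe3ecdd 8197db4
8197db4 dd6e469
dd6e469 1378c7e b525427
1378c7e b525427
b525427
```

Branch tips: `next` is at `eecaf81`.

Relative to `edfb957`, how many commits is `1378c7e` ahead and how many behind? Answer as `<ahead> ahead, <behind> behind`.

Reachable from 1378c7e: {1378c7e, b525427}.
Reachable from edfb957: {1378c7e, 2471f40, 3a297d1, 8197db4, b525427, b6e4312, d6b9f37, dd6e469, edfb957, fe3ecdd}.
Only in 1378c7e's history (ahead): {} — 0.
Only in edfb957's history (behind): {2471f40, 3a297d1, 8197db4, b6e4312, d6b9f37, dd6e469, edfb957, fe3ecdd} — 8.

0 ahead, 8 behind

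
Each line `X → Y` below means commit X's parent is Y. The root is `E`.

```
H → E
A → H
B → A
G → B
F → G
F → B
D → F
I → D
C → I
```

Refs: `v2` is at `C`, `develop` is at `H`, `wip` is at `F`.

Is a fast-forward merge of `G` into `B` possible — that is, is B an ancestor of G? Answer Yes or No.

A fast-forward from B to G is possible iff B is an ancestor of G.
Ancestors of G: {A, B, E, G, H}.
B is among them, so fast-forward is possible.

Yes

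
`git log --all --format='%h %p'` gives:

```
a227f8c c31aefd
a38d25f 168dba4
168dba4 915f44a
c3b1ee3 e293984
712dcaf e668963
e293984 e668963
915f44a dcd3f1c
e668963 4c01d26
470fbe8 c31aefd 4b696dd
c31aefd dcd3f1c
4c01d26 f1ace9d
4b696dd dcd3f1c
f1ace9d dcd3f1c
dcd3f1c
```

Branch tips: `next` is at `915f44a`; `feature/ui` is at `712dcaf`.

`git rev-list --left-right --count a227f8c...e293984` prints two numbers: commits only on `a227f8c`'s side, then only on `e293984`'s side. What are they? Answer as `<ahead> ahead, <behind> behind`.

2 ahead, 4 behind

Reachable from a227f8c: {a227f8c, c31aefd, dcd3f1c}.
Reachable from e293984: {4c01d26, dcd3f1c, e293984, e668963, f1ace9d}.
Only in a227f8c's history (ahead): {a227f8c, c31aefd} — 2.
Only in e293984's history (behind): {4c01d26, e293984, e668963, f1ace9d} — 4.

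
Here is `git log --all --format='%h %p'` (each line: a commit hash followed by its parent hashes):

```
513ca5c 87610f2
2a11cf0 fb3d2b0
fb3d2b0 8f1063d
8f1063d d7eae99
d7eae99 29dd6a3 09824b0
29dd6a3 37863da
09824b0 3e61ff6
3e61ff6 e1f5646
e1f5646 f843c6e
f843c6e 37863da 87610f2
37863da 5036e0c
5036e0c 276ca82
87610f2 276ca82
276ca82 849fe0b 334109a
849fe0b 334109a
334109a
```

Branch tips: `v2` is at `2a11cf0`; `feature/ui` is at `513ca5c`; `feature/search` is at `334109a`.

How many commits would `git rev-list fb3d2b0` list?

Walking parent pointers from fb3d2b0: reachable set = {09824b0, 276ca82, 29dd6a3, 334109a, 37863da, 3e61ff6, 5036e0c, 849fe0b, 87610f2, 8f1063d, d7eae99, e1f5646, f843c6e, fb3d2b0}.
That is 14 commits.

14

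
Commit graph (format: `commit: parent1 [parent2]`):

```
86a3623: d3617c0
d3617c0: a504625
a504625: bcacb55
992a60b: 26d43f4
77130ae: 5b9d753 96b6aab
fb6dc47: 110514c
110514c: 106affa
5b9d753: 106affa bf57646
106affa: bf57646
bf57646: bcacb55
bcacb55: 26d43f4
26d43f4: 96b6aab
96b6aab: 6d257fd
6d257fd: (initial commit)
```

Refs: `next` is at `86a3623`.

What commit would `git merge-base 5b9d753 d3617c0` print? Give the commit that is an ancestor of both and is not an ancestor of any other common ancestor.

bcacb55

Ancestors of 5b9d753: {106affa, 26d43f4, 5b9d753, 6d257fd, 96b6aab, bcacb55, bf57646}.
Ancestors of d3617c0: {26d43f4, 6d257fd, 96b6aab, a504625, bcacb55, d3617c0}.
Common ancestors: {26d43f4, 6d257fd, 96b6aab, bcacb55}.
Among these, bcacb55 is not an ancestor of any other common ancestor — it is the merge base.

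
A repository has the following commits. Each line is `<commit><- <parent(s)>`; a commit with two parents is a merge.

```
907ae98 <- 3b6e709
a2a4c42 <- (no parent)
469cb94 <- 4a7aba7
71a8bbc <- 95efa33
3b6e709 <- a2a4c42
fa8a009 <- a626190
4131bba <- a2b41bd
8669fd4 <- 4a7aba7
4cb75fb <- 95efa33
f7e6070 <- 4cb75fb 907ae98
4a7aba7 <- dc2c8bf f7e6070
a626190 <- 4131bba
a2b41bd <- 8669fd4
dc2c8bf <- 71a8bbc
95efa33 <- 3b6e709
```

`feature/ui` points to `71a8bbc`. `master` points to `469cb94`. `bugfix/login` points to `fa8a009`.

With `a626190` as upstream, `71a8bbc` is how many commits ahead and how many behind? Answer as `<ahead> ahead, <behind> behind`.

Reachable from 71a8bbc: {3b6e709, 71a8bbc, 95efa33, a2a4c42}.
Reachable from a626190: {3b6e709, 4131bba, 4a7aba7, 4cb75fb, 71a8bbc, 8669fd4, 907ae98, 95efa33, a2a4c42, a2b41bd, a626190, dc2c8bf, f7e6070}.
Only in 71a8bbc's history (ahead): {} — 0.
Only in a626190's history (behind): {4131bba, 4a7aba7, 4cb75fb, 8669fd4, 907ae98, a2b41bd, a626190, dc2c8bf, f7e6070} — 9.

0 ahead, 9 behind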